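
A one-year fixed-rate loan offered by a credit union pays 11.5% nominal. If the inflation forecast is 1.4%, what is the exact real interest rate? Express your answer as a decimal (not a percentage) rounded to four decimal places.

By the Fisher identity, 1 + r = (1 + i)/(1 + π).
1 + r = 1.11500 / 1.01400 = 1.099606
r = 1.099606 − 1 = 9.9606%, i.e. 0.0996.

0.0996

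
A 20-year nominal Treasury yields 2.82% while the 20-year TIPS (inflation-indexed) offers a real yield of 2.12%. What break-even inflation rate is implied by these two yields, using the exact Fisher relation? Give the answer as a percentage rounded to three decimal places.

(1 + π) = (1 + i)/(1 + r) = 1.02820 / 1.02120 = 1.0068547
Break-even inflation = 1.0068547 − 1 → 0.685%.

0.685%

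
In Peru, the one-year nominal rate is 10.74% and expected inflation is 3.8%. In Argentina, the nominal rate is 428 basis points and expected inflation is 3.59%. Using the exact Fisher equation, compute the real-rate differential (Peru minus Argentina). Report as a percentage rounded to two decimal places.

Peru: (1 + 0.1074)/(1 + 0.0380) − 1 = 6.6859%
Argentina: (1 + 0.0428)/(1 + 0.0359) − 1 = 0.6661%
Differential = 6.6859% − 0.6661% = 6.0198% → 6.02%.

6.02%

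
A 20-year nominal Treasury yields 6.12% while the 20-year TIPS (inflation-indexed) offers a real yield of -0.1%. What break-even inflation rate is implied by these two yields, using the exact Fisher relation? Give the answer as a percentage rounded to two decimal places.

6.23%

(1 + π) = (1 + i)/(1 + r) = 1.06120 / 0.99900 = 1.062262
Break-even inflation = 1.062262 − 1 → 6.23%.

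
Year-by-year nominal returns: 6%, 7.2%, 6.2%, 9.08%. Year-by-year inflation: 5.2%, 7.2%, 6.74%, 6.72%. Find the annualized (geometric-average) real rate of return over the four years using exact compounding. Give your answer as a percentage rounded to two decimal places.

0.61%

Compound the nominal returns: 1.0600 × 1.0720 × 1.0620 × 1.0908 = 1.31634672.
Compound inflation: 1.0520 × 1.0720 × 1.0674 × 1.0672 = 1.28464621.
Deflate: 1.31634672 / 1.28464621 = 1.02467645.
Annualized real rate = 1.02467645^(1/4) − 1 = 0.6113% → 0.61%.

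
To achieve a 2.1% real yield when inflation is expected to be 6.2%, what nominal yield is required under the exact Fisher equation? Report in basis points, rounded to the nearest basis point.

843 basis points

(1 + i) = (1 + r)(1 + π) = 1.02100 × 1.06200 = 1.084302
i = 1.084302 − 1, so the required nominal rate is 843 basis points.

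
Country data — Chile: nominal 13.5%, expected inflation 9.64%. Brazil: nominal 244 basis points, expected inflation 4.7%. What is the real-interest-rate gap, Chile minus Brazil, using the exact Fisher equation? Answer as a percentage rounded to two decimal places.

Chile: (1 + 0.1350)/(1 + 0.0964) − 1 = 3.5206%
Brazil: (1 + 0.0244)/(1 + 0.0470) − 1 = -2.1585%
Differential = 3.5206% − (-2.1585%) = 5.6792% → 5.68%.

5.68%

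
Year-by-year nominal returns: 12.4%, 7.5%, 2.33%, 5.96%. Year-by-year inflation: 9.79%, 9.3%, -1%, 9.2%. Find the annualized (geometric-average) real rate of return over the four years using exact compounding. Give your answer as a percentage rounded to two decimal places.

Nominal growth factor = 1.1240 × 1.0750 × 1.0233 × 1.0596 = 1.31014601
Price-level growth factor = 1.0979 × 1.0930 × 0.9900 × 1.0920 = 1.29730108
Real growth factor = 1.31014601 / 1.29730108 = 1.00990127
Annualized real rate = 1.00990127^(1/4) − 1 = 0.2466% → 0.25%.

0.25%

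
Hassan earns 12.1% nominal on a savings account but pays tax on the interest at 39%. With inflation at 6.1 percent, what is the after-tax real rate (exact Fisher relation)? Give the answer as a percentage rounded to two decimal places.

1.21%

After-tax nominal return = 12.1% × (1 − 0.39) = 7.3810%.
1 + r = 1.07381 / 1.06100 = 1.012074
After-tax real rate = 1.012074 − 1 → 1.21%.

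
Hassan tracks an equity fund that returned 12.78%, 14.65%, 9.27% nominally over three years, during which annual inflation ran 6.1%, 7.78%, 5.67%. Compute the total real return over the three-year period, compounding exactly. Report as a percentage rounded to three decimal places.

Compound the nominal returns: 1.1278 × 1.1465 × 1.0927 = 1.41288590.
Compound inflation: 1.0610 × 1.0778 × 1.0567 = 1.20838485.
Deflate: 1.41288590 / 1.20838485 = 1.16923504.
Total real return = 1.16923504 − 1 → 16.924%.

16.924%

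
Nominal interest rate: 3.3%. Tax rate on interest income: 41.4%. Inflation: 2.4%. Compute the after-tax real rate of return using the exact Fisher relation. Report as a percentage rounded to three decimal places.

After-tax nominal return = 3.3% × (1 − 0.414) = 1.9338%.
1 + r = 1.019338 / 1.02400 = 0.995447
After-tax real rate = 0.995447 − 1 → -0.455%.

-0.455%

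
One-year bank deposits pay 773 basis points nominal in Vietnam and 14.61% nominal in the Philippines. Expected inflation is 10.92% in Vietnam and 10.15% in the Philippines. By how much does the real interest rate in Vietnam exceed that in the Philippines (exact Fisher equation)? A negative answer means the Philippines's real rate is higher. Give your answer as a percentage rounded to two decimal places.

Vietnam: (1 + 0.0773)/(1 + 0.1092) − 1 = -2.87595%
The Philippines: (1 + 0.1461)/(1 + 0.1015) − 1 = 4.04902%
Differential = -2.87595% − 4.04902% = -6.92497% → -6.92%.

-6.92%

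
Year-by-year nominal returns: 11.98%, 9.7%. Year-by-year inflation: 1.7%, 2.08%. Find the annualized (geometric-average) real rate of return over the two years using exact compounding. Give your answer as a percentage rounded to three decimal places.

8.778%

Compound the nominal returns: 1.1198 × 1.0970 = 1.22842060.
Compound inflation: 1.0170 × 1.0208 = 1.03815360.
Deflate: 1.22842060 / 1.03815360 = 1.18327442.
Annualized real rate = 1.18327442^(1/2) − 1 = 8.7784% → 8.778%.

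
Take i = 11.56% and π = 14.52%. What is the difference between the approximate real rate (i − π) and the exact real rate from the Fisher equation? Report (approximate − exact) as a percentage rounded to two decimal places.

Approximate: r ≈ 11.560% − 14.520% = -2.9600%
Exact: (1 + 0.1156)/(1 + 0.1452) − 1 = -2.5847%
Error = -2.9600% − (-2.5847%) = -0.3753% → -0.38%.

-0.38%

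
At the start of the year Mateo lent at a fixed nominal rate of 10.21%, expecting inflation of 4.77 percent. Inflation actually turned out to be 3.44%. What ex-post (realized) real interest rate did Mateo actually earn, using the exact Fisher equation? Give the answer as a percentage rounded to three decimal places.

Ex-post: (1 + 0.1021)/(1 + 0.0344) − 1 = 6.5449%
So the realized real rate is 6.545%.

6.545%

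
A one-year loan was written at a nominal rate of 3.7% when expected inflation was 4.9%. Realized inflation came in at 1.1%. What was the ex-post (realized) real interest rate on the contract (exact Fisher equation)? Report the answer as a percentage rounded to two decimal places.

2.57%

Ex-post: (1 + 0.0370)/(1 + 0.0110) − 1 = 2.5717%
So the realized real rate is 2.57%.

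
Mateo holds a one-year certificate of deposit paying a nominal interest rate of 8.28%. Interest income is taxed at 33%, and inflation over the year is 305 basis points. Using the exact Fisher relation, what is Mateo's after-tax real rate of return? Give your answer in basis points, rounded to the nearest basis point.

242 basis points

After-tax nominal return = 8.28% × (1 − 0.33) = 5.5476%.
1 + r = 1.055476 / 1.03050 = 1.024237
After-tax real rate = 1.024237 − 1 → 242 basis points.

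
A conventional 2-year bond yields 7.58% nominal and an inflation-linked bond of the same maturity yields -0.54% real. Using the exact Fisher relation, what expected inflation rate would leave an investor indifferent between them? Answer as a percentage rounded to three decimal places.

8.164%

(1 + π) = (1 + i)/(1 + r) = 1.07580 / 0.99460 = 1.081641
Break-even inflation = 1.081641 − 1 → 8.164%.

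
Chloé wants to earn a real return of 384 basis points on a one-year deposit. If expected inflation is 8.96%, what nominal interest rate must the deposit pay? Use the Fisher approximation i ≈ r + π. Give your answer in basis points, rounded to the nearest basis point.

i ≈ r + π = 3.84% + 8.96% = 1280 basis points.

1280 basis points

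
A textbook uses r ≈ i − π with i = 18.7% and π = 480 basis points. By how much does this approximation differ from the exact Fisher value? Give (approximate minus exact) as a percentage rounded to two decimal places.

Approximate: r ≈ 18.700% − 4.800% = 13.9000%
Exact: (1 + 0.1870)/(1 + 0.0480) − 1 = 13.2634%
Error = 13.9000% − 13.2634% = 0.6366% → 0.64%.

0.64%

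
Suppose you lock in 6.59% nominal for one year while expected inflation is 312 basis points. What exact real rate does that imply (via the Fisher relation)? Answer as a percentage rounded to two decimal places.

1 + r = 1.06590 / 1.03120 = 1.0336501
r = 1.0336501 − 1 = 3.36501%, i.e. 3.37%.

3.37%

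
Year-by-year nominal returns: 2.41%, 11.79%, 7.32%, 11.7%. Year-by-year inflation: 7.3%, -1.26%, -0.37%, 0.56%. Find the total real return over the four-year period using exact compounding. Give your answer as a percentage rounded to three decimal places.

Nominal growth factor = 1.0241 × 1.1179 × 1.0732 × 1.1170 = 1.372395
Price-level growth factor = 1.0730 × 0.9874 × 0.9963 × 1.0056 = 1.061471
Real growth factor = 1.372395 / 1.061471 = 1.292918
Total real return = 1.292918 − 1 → 29.292%.

29.292%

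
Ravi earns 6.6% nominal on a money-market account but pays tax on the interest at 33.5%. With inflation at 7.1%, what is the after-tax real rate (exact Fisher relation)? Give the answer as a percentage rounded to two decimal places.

-2.53%

After-tax nominal return = 6.6% × (1 − 0.335) = 4.3890%.
1 + r = 1.04389 / 1.07100 = 0.974687
After-tax real rate = 0.974687 − 1 → -2.53%.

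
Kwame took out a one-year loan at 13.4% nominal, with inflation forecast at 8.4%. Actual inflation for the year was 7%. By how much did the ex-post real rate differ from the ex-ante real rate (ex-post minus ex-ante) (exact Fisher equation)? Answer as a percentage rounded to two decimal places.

Ex-ante: (1 + 0.1340)/(1 + 0.0840) − 1 = 4.6125%
Ex-post: (1 + 0.1340)/(1 + 0.0700) − 1 = 5.9813%
Difference (ex-post − ex-ante) = 1.3688% → 1.37%.

1.37%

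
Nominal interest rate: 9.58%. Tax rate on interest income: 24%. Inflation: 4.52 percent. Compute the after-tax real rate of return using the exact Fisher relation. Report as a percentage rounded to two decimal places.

After-tax nominal return = 9.58% × (1 − 0.24) = 7.2808%.
1 + r = 1.072808 / 1.04520 = 1.026414
After-tax real rate = 1.026414 − 1 → 2.64%.

2.64%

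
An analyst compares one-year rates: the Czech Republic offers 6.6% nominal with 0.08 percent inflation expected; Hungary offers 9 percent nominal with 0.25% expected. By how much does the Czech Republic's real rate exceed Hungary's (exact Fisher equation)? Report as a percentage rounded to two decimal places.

The Czech Republic: (1 + 0.0660)/(1 + 0.0008) − 1 = 6.5148%
Hungary: (1 + 0.0900)/(1 + 0.0025) − 1 = 8.7282%
Differential = 6.5148% − 8.7282% = -2.2134% → -2.21%.

-2.21%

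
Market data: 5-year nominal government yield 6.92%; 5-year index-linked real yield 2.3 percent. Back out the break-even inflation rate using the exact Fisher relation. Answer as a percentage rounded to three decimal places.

(1 + π) = (1 + i)/(1 + r) = 1.06920 / 1.02300 = 1.045161
Break-even inflation = 1.045161 − 1 → 4.516%.

4.516%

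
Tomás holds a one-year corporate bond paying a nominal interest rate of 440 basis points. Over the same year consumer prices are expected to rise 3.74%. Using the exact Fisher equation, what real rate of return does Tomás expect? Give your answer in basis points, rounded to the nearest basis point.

64 basis points

By the Fisher equation, 1 + r = (1 + i)/(1 + π).
1 + r = 1.04400 / 1.03740 = 1.006362
r = 1.006362 − 1 = 0.6362%, i.e. 64 basis points.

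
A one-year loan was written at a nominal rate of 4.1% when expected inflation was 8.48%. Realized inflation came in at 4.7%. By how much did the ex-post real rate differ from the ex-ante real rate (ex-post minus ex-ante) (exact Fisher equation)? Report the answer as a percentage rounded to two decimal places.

3.46%

Ex-ante: (1 + 0.0410)/(1 + 0.0848) − 1 = -4.0376%
Ex-post: (1 + 0.0410)/(1 + 0.0470) − 1 = -0.5731%
Difference (ex-post − ex-ante) = 3.4645% → 3.46%.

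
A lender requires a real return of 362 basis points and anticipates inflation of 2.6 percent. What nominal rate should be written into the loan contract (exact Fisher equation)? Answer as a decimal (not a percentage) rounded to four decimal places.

0.0631

(1 + i) = (1 + r)(1 + π) = 1.03620 × 1.02600 = 1.0631412
i = 1.0631412 − 1, so the required nominal rate is 0.0631.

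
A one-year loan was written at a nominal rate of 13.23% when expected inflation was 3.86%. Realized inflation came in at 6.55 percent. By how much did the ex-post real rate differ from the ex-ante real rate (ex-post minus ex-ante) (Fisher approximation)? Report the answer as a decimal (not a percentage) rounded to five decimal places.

Ex-ante: 13.23% − 3.86% = 9.370%
Ex-post: 13.23% − 6.55% = 6.680%
Difference (ex-post − ex-ante) = -2.6900% → -0.02690.

-0.02690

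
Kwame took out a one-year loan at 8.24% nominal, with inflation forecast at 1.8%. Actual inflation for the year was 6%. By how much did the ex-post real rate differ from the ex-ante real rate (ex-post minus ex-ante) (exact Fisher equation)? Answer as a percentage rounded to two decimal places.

Ex-ante: (1 + 0.0824)/(1 + 0.0180) − 1 = 6.3261%
Ex-post: (1 + 0.0824)/(1 + 0.0600) − 1 = 2.1132%
Difference (ex-post − ex-ante) = -4.2129% → -4.21%.

-4.21%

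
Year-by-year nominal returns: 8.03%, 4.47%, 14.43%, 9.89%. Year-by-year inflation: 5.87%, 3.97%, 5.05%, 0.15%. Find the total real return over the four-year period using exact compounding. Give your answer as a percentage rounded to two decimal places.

22.55%

Nominal growth factor = 1.0803 × 1.0447 × 1.1443 × 1.0989 = 1.419169
Price-level growth factor = 1.0587 × 1.0397 × 1.0505 × 1.0015 = 1.158052
Real growth factor = 1.419169 / 1.158052 = 1.225480
Total real return = 1.225480 − 1 → 22.55%.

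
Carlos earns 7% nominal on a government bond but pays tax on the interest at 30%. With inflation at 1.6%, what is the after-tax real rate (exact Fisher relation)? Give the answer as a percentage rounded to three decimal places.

3.248%

After-tax nominal return = 7% × (1 − 0.3) = 4.9000%.
1 + r = 1.04900 / 1.01600 = 1.032480
After-tax real rate = 1.032480 − 1 → 3.248%.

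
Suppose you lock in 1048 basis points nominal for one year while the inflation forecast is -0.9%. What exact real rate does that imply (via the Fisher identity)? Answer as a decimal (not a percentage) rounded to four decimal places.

0.1148

By the Fisher identity, 1 + r = (1 + i)/(1 + π).
1 + r = 1.10480 / 0.99100 = 1.114834
r = 1.114834 − 1 = 11.4834%, i.e. 0.1148.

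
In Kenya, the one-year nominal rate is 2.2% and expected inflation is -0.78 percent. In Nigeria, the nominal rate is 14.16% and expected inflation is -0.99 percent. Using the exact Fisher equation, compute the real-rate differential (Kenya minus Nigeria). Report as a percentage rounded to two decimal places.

Kenya: (1 + 0.0220)/(1 − 0.0078) − 1 = 3.0034%
Nigeria: (1 + 0.1416)/(1 − 0.0099) − 1 = 15.3015%
Differential = 3.0034% − 15.3015% = -12.2981% → -12.30%.

-12.30%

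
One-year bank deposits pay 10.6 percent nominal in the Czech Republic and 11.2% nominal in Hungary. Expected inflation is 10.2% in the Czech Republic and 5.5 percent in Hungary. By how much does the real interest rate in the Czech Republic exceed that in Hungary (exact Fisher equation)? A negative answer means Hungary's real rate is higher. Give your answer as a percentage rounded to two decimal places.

The Czech Republic: (1 + 0.1060)/(1 + 0.1020) − 1 = 0.3630%
Hungary: (1 + 0.1120)/(1 + 0.0550) − 1 = 5.4028%
Differential = 0.3630% − 5.4028% = -5.0399% → -5.04%.

-5.04%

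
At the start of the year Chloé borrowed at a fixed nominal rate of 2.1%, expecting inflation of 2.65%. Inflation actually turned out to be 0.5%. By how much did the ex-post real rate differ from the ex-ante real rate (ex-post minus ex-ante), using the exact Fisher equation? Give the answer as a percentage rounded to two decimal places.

Ex-ante: (1 + 0.0210)/(1 + 0.0265) − 1 = -0.5358%
Ex-post: (1 + 0.0210)/(1 + 0.0050) − 1 = 1.5920%
Difference (ex-post − ex-ante) = 2.1278% → 2.13%.

2.13%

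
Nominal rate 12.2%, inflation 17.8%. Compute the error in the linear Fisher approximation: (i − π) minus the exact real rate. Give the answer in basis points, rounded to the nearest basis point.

-85 basis points

Approximate: r ≈ 12.200% − 17.800% = -5.6000%
Exact: (1 + 0.1220)/(1 + 0.1780) − 1 = -4.7538%
Error = -5.6000% − (-4.7538%) = -0.8462% → -85 basis points.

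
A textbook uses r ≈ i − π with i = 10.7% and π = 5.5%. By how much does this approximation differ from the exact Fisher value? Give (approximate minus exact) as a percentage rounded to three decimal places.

0.271%

Approximate: r ≈ 10.700% − 5.500% = 5.2000%
Exact: (1 + 0.1070)/(1 + 0.0550) − 1 = 4.9289%
Error = 5.2000% − 4.9289% = 0.2711% → 0.271%.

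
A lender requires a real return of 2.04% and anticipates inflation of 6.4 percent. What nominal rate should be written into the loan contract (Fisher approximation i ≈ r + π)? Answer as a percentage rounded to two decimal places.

8.44%

i ≈ r + π = 2.04% + 6.4% = 8.44%.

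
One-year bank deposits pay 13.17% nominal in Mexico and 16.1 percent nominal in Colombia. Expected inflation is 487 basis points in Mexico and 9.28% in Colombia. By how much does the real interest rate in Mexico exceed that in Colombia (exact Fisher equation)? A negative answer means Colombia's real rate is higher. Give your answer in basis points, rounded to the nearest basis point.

Mexico: (1 + 0.1317)/(1 + 0.0487) − 1 = 7.9146%
Colombia: (1 + 0.1610)/(1 + 0.0928) − 1 = 6.2408%
Differential = 7.9146% − 6.2408% = 1.6737% → 167 basis points.

167 basis points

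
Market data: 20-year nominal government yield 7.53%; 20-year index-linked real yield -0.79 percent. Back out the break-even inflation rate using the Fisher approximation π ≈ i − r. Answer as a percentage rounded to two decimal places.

π ≈ i − r = 7.53% − (-0.79%) → 8.32%.

8.32%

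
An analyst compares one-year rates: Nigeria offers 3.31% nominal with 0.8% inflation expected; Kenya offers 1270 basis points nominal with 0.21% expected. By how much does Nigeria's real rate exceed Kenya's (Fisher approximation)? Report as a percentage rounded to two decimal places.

-9.98%

Nigeria: 3.31% − 0.8% = 2.510%
Kenya: 12.7% − 0.21% = 12.490%
Differential = -9.980% → -9.98%.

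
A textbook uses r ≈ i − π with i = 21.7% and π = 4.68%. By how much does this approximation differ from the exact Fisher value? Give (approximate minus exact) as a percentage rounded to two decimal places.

0.76%

Approximate: r ≈ 21.700% − 4.680% = 17.0200%
Exact: (1 + 0.2170)/(1 + 0.0468) − 1 = 16.2591%
Error = 17.0200% − 16.2591% = 0.7609% → 0.76%.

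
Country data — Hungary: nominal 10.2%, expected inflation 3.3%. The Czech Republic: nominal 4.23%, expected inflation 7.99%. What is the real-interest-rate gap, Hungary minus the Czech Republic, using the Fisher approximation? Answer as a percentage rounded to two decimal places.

Hungary: 10.2% − 3.3% = 6.900%
The Czech Republic: 4.23% − 7.99% = -3.760%
Differential = 10.660% → 10.66%.

10.66%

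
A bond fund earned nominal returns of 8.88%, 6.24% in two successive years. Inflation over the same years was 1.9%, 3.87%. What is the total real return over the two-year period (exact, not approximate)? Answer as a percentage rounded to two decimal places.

9.29%

Compound the nominal returns: 1.0888 × 1.0624 = 1.156741.
Compound inflation: 1.0190 × 1.0387 = 1.058435.
Deflate: 1.156741 / 1.058435 = 1.092878.
Total real return = 1.092878 − 1 → 9.29%.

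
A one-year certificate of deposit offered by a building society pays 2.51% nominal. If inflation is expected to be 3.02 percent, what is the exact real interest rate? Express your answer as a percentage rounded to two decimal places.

-0.50%

By the Fisher identity, 1 + r = (1 + i)/(1 + π).
1 + r = 1.02510 / 1.03020 = 0.9950495
r = 0.9950495 − 1 = -0.49505%, i.e. -0.50%.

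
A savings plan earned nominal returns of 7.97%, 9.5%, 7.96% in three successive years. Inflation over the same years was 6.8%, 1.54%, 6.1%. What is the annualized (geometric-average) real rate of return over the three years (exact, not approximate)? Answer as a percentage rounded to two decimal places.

3.52%

Compound the nominal returns: 1.0797 × 1.0950 × 1.0796 = 1.27638031.
Compound inflation: 1.0680 × 1.0154 × 1.0610 = 1.15059848.
Deflate: 1.27638031 / 1.15059848 = 1.10931862.
Annualized real rate = 1.10931862^(1/3) − 1 = 3.5187% → 3.52%.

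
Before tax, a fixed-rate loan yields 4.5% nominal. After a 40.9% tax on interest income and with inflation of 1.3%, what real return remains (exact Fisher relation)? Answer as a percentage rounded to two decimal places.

1.34%

After-tax nominal return = 4.5% × (1 − 0.409) = 2.6595%.
1 + r = 1.026595 / 1.01300 = 1.013421
After-tax real rate = 1.013421 − 1 → 1.34%.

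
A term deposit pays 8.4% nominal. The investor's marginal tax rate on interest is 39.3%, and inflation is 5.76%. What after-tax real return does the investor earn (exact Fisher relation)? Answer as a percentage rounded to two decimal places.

-0.63%

After-tax nominal return = 8.4% × (1 − 0.393) = 5.0988%.
1 + r = 1.050988 / 1.05760 = 0.993748
After-tax real rate = 0.993748 − 1 → -0.63%.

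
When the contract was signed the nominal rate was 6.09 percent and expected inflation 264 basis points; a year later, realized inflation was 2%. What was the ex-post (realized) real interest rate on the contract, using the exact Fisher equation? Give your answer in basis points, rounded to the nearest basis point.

401 basis points

Ex-post: (1 + 0.0609)/(1 + 0.0200) − 1 = 4.0098%
So the realized real rate is 401 basis points.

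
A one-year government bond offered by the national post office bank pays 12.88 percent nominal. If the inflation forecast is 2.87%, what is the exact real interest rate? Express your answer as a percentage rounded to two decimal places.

1 + r = 1.12880 / 1.02870 = 1.097307
r = 1.097307 − 1 = 9.7307%, i.e. 9.73%.

9.73%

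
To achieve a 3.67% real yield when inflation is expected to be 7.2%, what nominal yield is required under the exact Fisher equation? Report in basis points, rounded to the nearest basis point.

1113 basis points

(1 + i) = (1 + r)(1 + π) = 1.03670 × 1.07200 = 1.1113424
i = 1.1113424 − 1, so the required nominal rate is 1113 basis points.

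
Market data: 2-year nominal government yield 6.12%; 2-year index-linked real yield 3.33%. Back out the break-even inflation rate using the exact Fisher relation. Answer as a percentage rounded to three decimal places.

(1 + π) = (1 + i)/(1 + r) = 1.06120 / 1.03330 = 1.027001
Break-even inflation = 1.027001 − 1 → 2.700%.

2.700%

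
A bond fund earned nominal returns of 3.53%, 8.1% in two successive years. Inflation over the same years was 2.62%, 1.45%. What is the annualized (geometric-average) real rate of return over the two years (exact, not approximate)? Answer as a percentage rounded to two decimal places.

3.68%

Compound the nominal returns: 1.0353 × 1.0810 = 1.11915930.
Compound inflation: 1.0262 × 1.0145 = 1.04107990.
Deflate: 1.11915930 / 1.04107990 = 1.07499847.
Annualized real rate = 1.07499847^(1/2) − 1 = 3.6821% → 3.68%.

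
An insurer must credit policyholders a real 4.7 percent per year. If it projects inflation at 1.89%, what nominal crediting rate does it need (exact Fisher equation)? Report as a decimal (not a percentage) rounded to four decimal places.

0.0668

(1 + i) = (1 + r)(1 + π) = 1.04700 × 1.01890 = 1.0667883
i = 1.0667883 − 1, so the required nominal rate is 0.0668.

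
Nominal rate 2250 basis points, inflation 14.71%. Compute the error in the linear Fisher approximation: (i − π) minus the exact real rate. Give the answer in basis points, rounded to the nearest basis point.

Approximate: r ≈ 22.500% − 14.710% = 7.7900%
Exact: (1 + 0.2250)/(1 + 0.1471) − 1 = 6.7910%
Error = 7.7900% − 6.7910% = 0.9990% → 100 basis points.

100 basis points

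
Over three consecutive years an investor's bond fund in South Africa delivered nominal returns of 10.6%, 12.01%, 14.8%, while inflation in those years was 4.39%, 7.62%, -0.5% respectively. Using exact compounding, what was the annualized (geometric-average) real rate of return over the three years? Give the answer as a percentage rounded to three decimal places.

8.358%

Compound the nominal returns: 1.1060 × 1.1201 × 1.1480 = 1.42217753.
Compound inflation: 1.0439 × 1.0762 × 0.9950 = 1.11782795.
Deflate: 1.42217753 / 1.11782795 = 1.27226871.
Annualized real rate = 1.27226871^(1/3) − 1 = 8.3577% → 8.358%.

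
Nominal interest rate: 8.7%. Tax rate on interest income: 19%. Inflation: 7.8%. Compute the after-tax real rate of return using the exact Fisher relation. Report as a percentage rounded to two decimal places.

After-tax nominal return = 8.7% × (1 − 0.19) = 7.0470%.
1 + r = 1.07047 / 1.07800 = 0.993015
After-tax real rate = 0.993015 − 1 → -0.70%.

-0.70%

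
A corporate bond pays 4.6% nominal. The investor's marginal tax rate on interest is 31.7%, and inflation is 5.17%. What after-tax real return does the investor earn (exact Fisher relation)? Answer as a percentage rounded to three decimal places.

-1.928%

After-tax nominal return = 4.6% × (1 − 0.317) = 3.1418%.
1 + r = 1.031418 / 1.05170 = 0.98071503
After-tax real rate = 0.98071503 − 1 → -1.928%.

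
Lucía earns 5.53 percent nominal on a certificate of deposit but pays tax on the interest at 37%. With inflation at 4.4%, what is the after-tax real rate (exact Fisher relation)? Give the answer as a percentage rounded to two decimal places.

After-tax nominal return = 5.53% × (1 − 0.37) = 3.4839%.
1 + r = 1.034839 / 1.04400 = 0.991225
After-tax real rate = 0.991225 − 1 → -0.88%.

-0.88%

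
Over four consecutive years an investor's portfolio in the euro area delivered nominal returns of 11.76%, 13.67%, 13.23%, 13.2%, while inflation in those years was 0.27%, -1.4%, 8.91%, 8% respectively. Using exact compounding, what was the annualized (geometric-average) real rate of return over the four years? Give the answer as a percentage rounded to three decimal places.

8.780%

Nominal growth factor = 1.1176 × 1.1367 × 1.1323 × 1.1320 = 1.62832161
Price-level growth factor = 1.0027 × 0.9860 × 1.0891 × 1.0800 = 1.16289216
Real growth factor = 1.62832161 / 1.16289216 = 1.40023440
Annualized real rate = 1.40023440^(1/4) − 1 = 8.7803% → 8.780%.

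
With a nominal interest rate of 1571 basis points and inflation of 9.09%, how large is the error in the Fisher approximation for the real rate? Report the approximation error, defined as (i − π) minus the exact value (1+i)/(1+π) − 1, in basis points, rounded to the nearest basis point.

Approximate: r ≈ 15.710% − 9.090% = 6.6200%
Exact: (1 + 0.1571)/(1 + 0.0909) − 1 = 6.0684%
Error = 6.6200% − 6.0684% = 0.5516% → 55 basis points.

55 basis points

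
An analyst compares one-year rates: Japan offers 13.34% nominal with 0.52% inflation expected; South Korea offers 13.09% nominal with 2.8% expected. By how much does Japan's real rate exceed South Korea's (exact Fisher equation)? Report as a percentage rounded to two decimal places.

Japan: (1 + 0.1334)/(1 + 0.0052) − 1 = 12.7537%
South Korea: (1 + 0.1309)/(1 + 0.0280) − 1 = 10.0097%
Differential = 12.7537% − 10.0097% = 2.7440% → 2.74%.

2.74%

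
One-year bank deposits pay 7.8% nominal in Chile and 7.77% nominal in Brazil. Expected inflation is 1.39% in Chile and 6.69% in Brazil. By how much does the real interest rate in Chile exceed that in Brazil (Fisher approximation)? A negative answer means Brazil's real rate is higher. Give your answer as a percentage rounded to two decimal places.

5.33%

Chile: 7.8% − 1.39% = 6.410%
Brazil: 7.77% − 6.69% = 1.080%
Differential = 5.330% → 5.33%.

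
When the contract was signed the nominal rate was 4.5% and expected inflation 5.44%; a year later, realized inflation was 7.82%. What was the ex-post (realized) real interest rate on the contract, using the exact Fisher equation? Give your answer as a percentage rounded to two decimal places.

Ex-post: (1 + 0.0450)/(1 + 0.0782) − 1 = -3.0792%
So the realized real rate is -3.08%.

-3.08%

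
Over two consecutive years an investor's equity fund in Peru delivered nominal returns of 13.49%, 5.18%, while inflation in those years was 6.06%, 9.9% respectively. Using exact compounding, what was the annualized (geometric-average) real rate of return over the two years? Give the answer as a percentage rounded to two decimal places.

1.20%

Nominal growth factor = 1.1349 × 1.0518 = 1.19368782
Price-level growth factor = 1.0606 × 1.0990 = 1.16559940
Real growth factor = 1.19368782 / 1.16559940 = 1.02409783
Annualized real rate = 1.02409783^(1/2) − 1 = 1.1977% → 1.20%.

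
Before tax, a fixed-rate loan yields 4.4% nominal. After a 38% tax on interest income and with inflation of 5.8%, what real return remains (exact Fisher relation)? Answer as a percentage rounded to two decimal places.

After-tax nominal return = 4.4% × (1 − 0.38) = 2.7280%.
1 + r = 1.02728 / 1.05800 = 0.970964
After-tax real rate = 0.970964 − 1 → -2.90%.

-2.90%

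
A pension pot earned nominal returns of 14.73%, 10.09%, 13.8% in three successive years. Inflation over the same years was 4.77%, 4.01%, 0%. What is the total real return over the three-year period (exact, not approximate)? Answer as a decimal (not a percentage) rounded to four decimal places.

Nominal growth factor = 1.1473 × 1.1009 × 1.1380 = 1.437365
Price-level growth factor = 1.0477 × 1.0401 × 1.0000 = 1.089713
Real growth factor = 1.437365 / 1.089713 = 1.319031
Total real return = 1.319031 − 1 → 0.3190.

0.3190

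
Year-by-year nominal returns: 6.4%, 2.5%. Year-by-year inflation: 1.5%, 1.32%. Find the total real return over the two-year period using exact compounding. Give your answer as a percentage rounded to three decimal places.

Nominal growth factor = 1.0640 × 1.0250 = 1.090600
Price-level growth factor = 1.0150 × 1.0132 = 1.028398
Real growth factor = 1.090600 / 1.028398 = 1.060484
Total real return = 1.060484 − 1 → 6.048%.

6.048%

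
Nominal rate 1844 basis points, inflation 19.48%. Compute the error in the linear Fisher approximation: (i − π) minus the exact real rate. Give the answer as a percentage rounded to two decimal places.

-0.17%

Approximate: r ≈ 18.440% − 19.480% = -1.0400%
Exact: (1 + 0.1844)/(1 + 0.1948) − 1 = -0.8704%
Error = -1.0400% − (-0.8704%) = -0.1696% → -0.17%.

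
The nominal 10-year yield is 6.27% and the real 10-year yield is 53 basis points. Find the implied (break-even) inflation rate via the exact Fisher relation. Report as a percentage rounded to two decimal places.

(1 + π) = (1 + i)/(1 + r) = 1.06270 / 1.00530 = 1.057097
Break-even inflation = 1.057097 − 1 → 5.71%.

5.71%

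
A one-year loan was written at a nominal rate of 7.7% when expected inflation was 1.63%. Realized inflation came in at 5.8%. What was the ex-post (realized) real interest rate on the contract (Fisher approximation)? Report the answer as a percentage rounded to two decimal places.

Ex-post: 7.7% − 5.8% = 1.900%
So the realized real rate is 1.90%.

1.90%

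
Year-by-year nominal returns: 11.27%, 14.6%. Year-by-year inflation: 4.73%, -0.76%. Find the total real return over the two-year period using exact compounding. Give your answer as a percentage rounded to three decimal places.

22.689%

Compound the nominal returns: 1.1127 × 1.1460 = 1.275154.
Compound inflation: 1.0473 × 0.9924 = 1.039341.
Deflate: 1.275154 / 1.039341 = 1.226888.
Total real return = 1.226888 − 1 → 22.689%.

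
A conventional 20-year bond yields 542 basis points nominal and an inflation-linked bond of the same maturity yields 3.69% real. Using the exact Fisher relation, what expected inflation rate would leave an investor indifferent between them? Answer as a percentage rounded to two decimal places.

1.67%

(1 + π) = (1 + i)/(1 + r) = 1.05420 / 1.03690 = 1.016684
Break-even inflation = 1.016684 − 1 → 1.67%.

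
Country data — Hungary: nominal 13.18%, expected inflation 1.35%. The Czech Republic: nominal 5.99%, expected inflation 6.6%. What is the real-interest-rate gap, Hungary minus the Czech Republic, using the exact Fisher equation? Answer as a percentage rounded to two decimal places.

12.24%

Hungary: (1 + 0.1318)/(1 + 0.0135) − 1 = 11.6724%
The Czech Republic: (1 + 0.0599)/(1 + 0.0660) − 1 = -0.5722%
Differential = 11.6724% − (-0.5722%) = 12.2447% → 12.24%.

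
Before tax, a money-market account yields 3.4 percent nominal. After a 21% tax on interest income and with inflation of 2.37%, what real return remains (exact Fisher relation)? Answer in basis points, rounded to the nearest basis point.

After-tax nominal return = 3.4% × (1 − 0.21) = 2.6860%.
1 + r = 1.02686 / 1.02370 = 1.003087
After-tax real rate = 1.003087 − 1 → 31 basis points.

31 basis points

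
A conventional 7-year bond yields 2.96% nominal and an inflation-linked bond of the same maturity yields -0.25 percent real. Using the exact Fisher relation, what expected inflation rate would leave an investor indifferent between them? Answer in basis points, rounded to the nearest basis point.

(1 + π) = (1 + i)/(1 + r) = 1.02960 / 0.99750 = 1.032180
Break-even inflation = 1.032180 − 1 → 322 basis points.

322 basis points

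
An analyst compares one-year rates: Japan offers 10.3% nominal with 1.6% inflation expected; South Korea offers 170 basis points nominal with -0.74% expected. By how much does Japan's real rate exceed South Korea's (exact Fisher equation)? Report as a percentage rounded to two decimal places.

6.10%

Japan: (1 + 0.1030)/(1 + 0.0160) − 1 = 8.5630%
South Korea: (1 + 0.0170)/(1 − 0.0074) − 1 = 2.4582%
Differential = 8.5630% − 2.4582% = 6.1048% → 6.10%.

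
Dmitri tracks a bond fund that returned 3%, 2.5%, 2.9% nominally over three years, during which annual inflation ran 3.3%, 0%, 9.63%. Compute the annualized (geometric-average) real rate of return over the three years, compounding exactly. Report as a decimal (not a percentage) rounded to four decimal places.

Nominal growth factor = 1.0300 × 1.0250 × 1.0290 = 1.08636675
Price-level growth factor = 1.0330 × 1.0000 × 1.0963 = 1.13247790
Real growth factor = 1.08636675 / 1.13247790 = 0.95928296
Annualized real rate = 0.95928296^(1/3) − 1 = -1.3761% → -0.0138.

-0.0138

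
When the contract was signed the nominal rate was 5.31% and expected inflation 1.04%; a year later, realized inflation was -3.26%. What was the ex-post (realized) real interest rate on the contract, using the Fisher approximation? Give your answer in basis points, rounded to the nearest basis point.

Ex-post: 5.31% − (-3.26%) = 8.570%
So the realized real rate is 857 basis points.

857 basis points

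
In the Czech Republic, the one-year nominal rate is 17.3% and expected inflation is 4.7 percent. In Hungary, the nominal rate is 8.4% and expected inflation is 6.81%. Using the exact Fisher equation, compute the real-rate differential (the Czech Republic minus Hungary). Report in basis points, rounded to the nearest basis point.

The Czech Republic: (1 + 0.1730)/(1 + 0.0470) − 1 = 12.0344%
Hungary: (1 + 0.0840)/(1 + 0.0681) − 1 = 1.4886%
Differential = 12.0344% − 1.4886% = 10.5458% → 1055 basis points.

1055 basis points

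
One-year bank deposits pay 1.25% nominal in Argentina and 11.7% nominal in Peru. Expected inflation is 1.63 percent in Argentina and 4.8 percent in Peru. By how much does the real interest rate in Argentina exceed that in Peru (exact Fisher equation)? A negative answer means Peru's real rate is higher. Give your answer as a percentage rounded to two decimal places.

Argentina: (1 + 0.0125)/(1 + 0.0163) − 1 = -0.3739%
Peru: (1 + 0.1170)/(1 + 0.0480) − 1 = 6.5840%
Differential = -0.3739% − 6.5840% = -6.9579% → -6.96%.

-6.96%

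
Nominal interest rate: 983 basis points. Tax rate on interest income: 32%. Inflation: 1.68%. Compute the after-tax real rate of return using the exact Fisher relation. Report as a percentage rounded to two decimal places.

After-tax nominal return = 9.83% × (1 − 0.32) = 6.6844%.
1 + r = 1.066844 / 1.01680 = 1.049217
After-tax real rate = 1.049217 − 1 → 4.92%.

4.92%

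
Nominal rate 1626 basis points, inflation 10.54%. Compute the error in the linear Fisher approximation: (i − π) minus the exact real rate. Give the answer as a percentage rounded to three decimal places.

0.545%

Approximate: r ≈ 16.260% − 10.540% = 5.7200%
Exact: (1 + 0.1626)/(1 + 0.1054) − 1 = 5.1746%
Error = 5.7200% − 5.1746% = 0.5454% → 0.545%.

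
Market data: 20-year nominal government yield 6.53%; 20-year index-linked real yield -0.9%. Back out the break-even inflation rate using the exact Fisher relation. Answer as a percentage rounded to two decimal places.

7.50%

(1 + π) = (1 + i)/(1 + r) = 1.06530 / 0.99100 = 1.074975
Break-even inflation = 1.074975 − 1 → 7.50%.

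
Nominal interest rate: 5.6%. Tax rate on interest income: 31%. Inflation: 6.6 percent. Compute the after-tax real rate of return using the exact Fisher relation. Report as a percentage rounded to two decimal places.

After-tax nominal return = 5.6% × (1 − 0.31) = 3.8640%.
1 + r = 1.03864 / 1.06600 = 0.974334
After-tax real rate = 0.974334 − 1 → -2.57%.

-2.57%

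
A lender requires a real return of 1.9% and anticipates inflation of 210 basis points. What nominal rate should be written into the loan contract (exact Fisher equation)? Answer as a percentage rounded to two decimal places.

4.04%

(1 + i) = (1 + r)(1 + π) = 1.01900 × 1.02100 = 1.040399
i = 1.040399 − 1, so the required nominal rate is 4.04%.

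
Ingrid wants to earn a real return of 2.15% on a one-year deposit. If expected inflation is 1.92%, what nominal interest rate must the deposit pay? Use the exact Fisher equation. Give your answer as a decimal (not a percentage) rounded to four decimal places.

0.0411

(1 + i) = (1 + r)(1 + π) = 1.02150 × 1.01920 = 1.0411128
i = 1.0411128 − 1, so the required nominal rate is 0.0411.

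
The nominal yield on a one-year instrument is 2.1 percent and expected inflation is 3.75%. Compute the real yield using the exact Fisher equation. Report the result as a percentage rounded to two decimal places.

By the Fisher identity, 1 + r = (1 + i)/(1 + π).
1 + r = 1.02100 / 1.03750 = 0.984096
r = 0.984096 − 1 = -1.5904%, i.e. -1.59%.

-1.59%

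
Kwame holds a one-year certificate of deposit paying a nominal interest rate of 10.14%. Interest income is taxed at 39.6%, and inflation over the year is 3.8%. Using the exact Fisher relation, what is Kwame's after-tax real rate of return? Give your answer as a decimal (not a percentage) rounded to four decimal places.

After-tax nominal return = 10.14% × (1 − 0.396) = 6.12456%.
1 + r = 1.0612456 / 1.03800 = 1.022395
After-tax real rate = 1.022395 − 1 → 0.0224.

0.0224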